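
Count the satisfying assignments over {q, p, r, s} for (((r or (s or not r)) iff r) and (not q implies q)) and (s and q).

2

Initial set: {T ((((r or (s or not r)) iff r) and (not q implies q)) and (s and q))}.
T ((((r or (s or not r)) iff r) and (not q implies q)) and (s and q)): α-rule — add T (((r or (s or not r)) iff r) and (not q implies q)), T (s and q).
T (((r or (s or not r)) iff r) and (not q implies q)): α-rule — add T ((r or (s or not r)) iff r), T (not q implies q).
T (s and q): α-rule — add T s, T q.
T ((r or (s or not r)) iff r): β-rule — branch into T (r or (s or not r)), T r  //  F (r or (s or not r)), F r.
  branch 1 (add T (r or (s or not r)), T r):
    T (not q implies q): β-rule — branch into F not q  //  T q.
      branch 1.1 (add F not q):
        T (r or (s or not r)): β-rule — branch into T r  //  T (s or not r).
          branch 1.1.1 (add T r):
            ○ open, literals {q=T, r=T, s=T}.
          branch 1.1.2 (add T (s or not r)):
            T (s or not r): β-rule — branch into T s  //  T not r.
              branch 1.1.2.1 (add T s):
                ○ open, literals {q=T, r=T, s=T}.
              branch 1.1.2.2 (add T not r):
                × closes — contains both r and not r.
      branch 1.2 (add T q):
        T (r or (s or not r)): β-rule — branch into T r  //  T (s or not r).
          branch 1.2.1 (add T r):
            ○ open, literals {q=T, r=T, s=T}.
          branch 1.2.2 (add T (s or not r)):
            T (s or not r): β-rule — branch into T s  //  T not r.
              branch 1.2.2.1 (add T s):
                ○ open, literals {q=T, r=T, s=T}.
              branch 1.2.2.2 (add T not r):
                × closes — contains both r and not r.
  branch 2 (add F (r or (s or not r)), F r):
    F (r or (s or not r)): α-rule — add F r, F (s or not r).
    F (s or not r): α-rule — add F s, F not r.
    × closes — contains both s and not s.
3 branches closed, 4 open.
Each open branch fixes some atoms; the unmentioned ones are free. Counting distinct full assignments: branch {q=T, r=T, s=T} (p) contributes 2 new; branch {q=T, r=T, s=T} (p) contributes 0 new; branch {q=T, r=T, s=T} (p) contributes 0 new; branch {q=T, r=T, s=T} (p) contributes 0 new. Total: 2.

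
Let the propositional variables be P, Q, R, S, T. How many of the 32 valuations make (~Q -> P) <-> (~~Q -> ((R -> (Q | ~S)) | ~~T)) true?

24

Initial set: {((~Q -> P) <-> (~~Q -> ((R -> (Q | ~S)) | ~~T)))}.
((~Q -> P) <-> (~~Q -> ((R -> (Q | ~S)) | ~~T))): β-rule — branch into (~Q -> P), (~~Q -> ((R -> (Q | ~S)) | ~~T))  //  ~(~Q -> P), ~(~~Q -> ((R -> (Q | ~S)) | ~~T)).
  branch 1 (add (~Q -> P), (~~Q -> ((R -> (Q | ~S)) | ~~T))):
    (~Q -> P): β-rule — branch into ~~Q  //  P.
      branch 1.1 (add ~~Q):
        (~~Q -> ((R -> (Q | ~S)) | ~~T)): β-rule — branch into ~~~Q  //  ((R -> (Q | ~S)) | ~~T).
          branch 1.1.1 (add ~~~Q):
            ~~~Q: drop double negation, giving ~Q.
            × closes — contains both Q and ~Q.
          branch 1.1.2 (add ((R -> (Q | ~S)) | ~~T)):
            ((R -> (Q | ~S)) | ~~T): β-rule — branch into (R -> (Q | ~S))  //  ~~T.
              branch 1.1.2.1 (add (R -> (Q | ~S))):
                (R -> (Q | ~S)): β-rule — branch into ~R  //  (Q | ~S).
                  branch 1.1.2.1.1 (add ~R):
                    ○ open, literals {Q=1, R=0}.
                  branch 1.1.2.1.2 (add (Q | ~S)):
                    (Q | ~S): β-rule — branch into Q  //  ~S.
                      branch 1.1.2.1.2.1 (add Q):
                        ○ open, literals {Q=1}.
                      branch 1.1.2.1.2.2 (add ~S):
                        ○ open, literals {Q=1, S=0}.
              branch 1.1.2.2 (add ~~T):
                ~~T: drop double negation, giving T.
                ○ open, literals {Q=1, T=1}.
      branch 1.2 (add P):
        (~~Q -> ((R -> (Q | ~S)) | ~~T)): β-rule — branch into ~~~Q  //  ((R -> (Q | ~S)) | ~~T).
          branch 1.2.1 (add ~~~Q):
            ~~~Q: drop double negation, giving ~Q.
            ○ open, literals {P=1, Q=0}.
          branch 1.2.2 (add ((R -> (Q | ~S)) | ~~T)):
            ((R -> (Q | ~S)) | ~~T): β-rule — branch into (R -> (Q | ~S))  //  ~~T.
              branch 1.2.2.1 (add (R -> (Q | ~S))):
                (R -> (Q | ~S)): β-rule — branch into ~R  //  (Q | ~S).
                  branch 1.2.2.1.1 (add ~R):
                    ○ open, literals {P=1, R=0}.
                  branch 1.2.2.1.2 (add (Q | ~S)):
                    (Q | ~S): β-rule — branch into Q  //  ~S.
                      branch 1.2.2.1.2.1 (add Q):
                        ○ open, literals {P=1, Q=1}.
                      branch 1.2.2.1.2.2 (add ~S):
                        ○ open, literals {P=1, S=0}.
              branch 1.2.2.2 (add ~~T):
                ~~T: drop double negation, giving T.
                ○ open, literals {P=1, T=1}.
  branch 2 (add ~(~Q -> P), ~(~~Q -> ((R -> (Q | ~S)) | ~~T))):
    ~(~Q -> P): α-rule — add ~Q, ~P.
    ~(~~Q -> ((R -> (Q | ~S)) | ~~T)): α-rule — add ~~Q, ~((R -> (Q | ~S)) | ~~T).
    ~~Q: drop double negation, giving Q.
    × closes — contains both Q and ~Q.
2 branches closed, 9 open.
Each open branch fixes some atoms; the unmentioned ones are free. Counting distinct full assignments: branch {Q=1, R=0} (P, S, T) contributes 8 new; branch {Q=1} (P, R, S, T) contributes 8 new; branch {Q=1, S=0} (P, R, T) contributes 0 new; branch {Q=1, T=1} (P, R, S) contributes 0 new; branch {P=1, Q=0} (R, S, T) contributes 8 new; branch {P=1, R=0} (Q, S, T) contributes 0 new; branch {P=1, Q=1} (R, S, T) contributes 0 new; branch {P=1, S=0} (Q, R, T) contributes 0 new; branch {P=1, T=1} (Q, R, S) contributes 0 new. Total: 24.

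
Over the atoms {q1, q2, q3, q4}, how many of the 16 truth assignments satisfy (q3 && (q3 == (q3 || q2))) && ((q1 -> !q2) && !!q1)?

Initial set: {((q3 && (q3 == (q3 || q2))) && ((q1 -> !q2) && !!q1))}.
((q3 && (q3 == (q3 || q2))) && ((q1 -> !q2) && !!q1)): α-rule — add (q3 && (q3 == (q3 || q2))), ((q1 -> !q2) && !!q1).
(q3 && (q3 == (q3 || q2))): α-rule — add q3, (q3 == (q3 || q2)).
((q1 -> !q2) && !!q1): α-rule — add (q1 -> !q2), !!q1.
!!q1: drop double negation, giving q1.
(q3 == (q3 || q2)): β-rule — branch into q3, (q3 || q2)  //  !q3, !(q3 || q2).
  branch 1 (add q3, (q3 || q2)):
    (q1 -> !q2): β-rule — branch into !q1  //  !q2.
      branch 1.1 (add !q1):
        × closes — contains both q1 and !q1.
      branch 1.2 (add !q2):
        (q3 || q2): β-rule — branch into q3  //  q2.
          branch 1.2.1 (add q3):
            ○ open, literals {q1=T, q2=F, q3=T}.
          branch 1.2.2 (add q2):
            × closes — contains both q2 and !q2.
  branch 2 (add !q3, !(q3 || q2)):
    × closes — contains both q3 and !q3.
3 branches closed, 1 open.
Each open branch fixes some atoms; the unmentioned ones are free. Counting distinct full assignments: branch {q1=T, q2=F, q3=T} (q4) contributes 2 new. Total: 2.

2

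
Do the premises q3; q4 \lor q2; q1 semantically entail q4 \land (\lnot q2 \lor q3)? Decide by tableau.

No

Initial set: {q3; (q4 \lor q2); q1; \lnot (q4 \land (\lnot q2 \lor q3))}.
(q4 \lor q2): β-rule — branch into q4  //  q2.
  branch 1 (add q4):
    \lnot (q4 \land (\lnot q2 \lor q3)): β-rule — branch into \lnot q4  //  \lnot (\lnot q2 \lor q3).
      branch 1.1 (add \lnot q4):
        × closes — contains both q4 and \lnot q4.
      branch 1.2 (add \lnot (\lnot q2 \lor q3)):
        \lnot (\lnot q2 \lor q3): α-rule — add \lnot \lnot q2, \lnot q3.
        × closes — contains both q3 and \lnot q3.
  branch 2 (add q2):
    \lnot (q4 \land (\lnot q2 \lor q3)): β-rule — branch into \lnot q4  //  \lnot (\lnot q2 \lor q3).
      branch 2.1 (add \lnot q4):
        ○ open, literals {q1=T, q2=T, q3=T, q4=F}.
      branch 2.2 (add \lnot (\lnot q2 \lor q3)):
        \lnot (\lnot q2 \lor q3): α-rule — add \lnot \lnot q2, \lnot q3.
        × closes — contains both q3 and \lnot q3.
3 branches closed, 1 open.
An open branch gives a countermodel: q1=T, q2=T, q3=T, q4=F (unmentioned atoms arbitrary); the premises hold there but the conclusion fails.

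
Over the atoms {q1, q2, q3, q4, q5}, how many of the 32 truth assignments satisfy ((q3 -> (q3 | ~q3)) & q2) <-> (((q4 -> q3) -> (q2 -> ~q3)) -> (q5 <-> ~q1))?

20

Initial set: {(((q3 -> (q3 | ~q3)) & q2) <-> (((q4 -> q3) -> (q2 -> ~q3)) -> (q5 <-> ~q1)))}.
(((q3 -> (q3 | ~q3)) & q2) <-> (((q4 -> q3) -> (q2 -> ~q3)) -> (q5 <-> ~q1))): β-rule — branch into ((q3 -> (q3 | ~q3)) & q2), (((q4 -> q3) -> (q2 -> ~q3)) -> (q5 <-> ~q1))  //  ~((q3 -> (q3 | ~q3)) & q2), ~(((q4 -> q3) -> (q2 -> ~q3)) -> (q5 <-> ~q1)).
  branch 1 (add ((q3 -> (q3 | ~q3)) & q2), (((q4 -> q3) -> (q2 -> ~q3)) -> (q5 <-> ~q1))):
    ((q3 -> (q3 | ~q3)) & q2): α-rule — add (q3 -> (q3 | ~q3)), q2.
    (((q4 -> q3) -> (q2 -> ~q3)) -> (q5 <-> ~q1)): β-rule — branch into ~((q4 -> q3) -> (q2 -> ~q3))  //  (q5 <-> ~q1).
      branch 1.1 (add ~((q4 -> q3) -> (q2 -> ~q3))):
        ~((q4 -> q3) -> (q2 -> ~q3)): α-rule — add (q4 -> q3), ~(q2 -> ~q3).
        ~(q2 -> ~q3): α-rule — add q2, ~~q3.
        (q3 -> (q3 | ~q3)): β-rule — branch into ~q3  //  (q3 | ~q3).
          branch 1.1.1 (add ~q3):
            × closes — contains both q3 and ~q3.
          branch 1.1.2 (add (q3 | ~q3)):
            (q4 -> q3): β-rule — branch into ~q4  //  q3.
              branch 1.1.2.1 (add ~q4):
                (q3 | ~q3): β-rule — branch into q3  //  ~q3.
                  branch 1.1.2.1.1 (add q3):
                    ○ open, literals {q2=true, q3=true, q4=false}.
                  branch 1.1.2.1.2 (add ~q3):
                    × closes — contains both q3 and ~q3.
              branch 1.1.2.2 (add q3):
                (q3 | ~q3): β-rule — branch into q3  //  ~q3.
                  branch 1.1.2.2.1 (add q3):
                    ○ open, literals {q2=true, q3=true}.
                  branch 1.1.2.2.2 (add ~q3):
                    × closes — contains both q3 and ~q3.
      branch 1.2 (add (q5 <-> ~q1)):
        (q3 -> (q3 | ~q3)): β-rule — branch into ~q3  //  (q3 | ~q3).
          branch 1.2.1 (add ~q3):
            (q5 <-> ~q1): β-rule — branch into q5, ~q1  //  ~q5, ~~q1.
              branch 1.2.1.1 (add q5, ~q1):
                ○ open, literals {q1=false, q2=true, q3=false, q5=true}.
              branch 1.2.1.2 (add ~q5, ~~q1):
                ○ open, literals {q1=true, q2=true, q3=false, q5=false}.
          branch 1.2.2 (add (q3 | ~q3)):
            (q5 <-> ~q1): β-rule — branch into q5, ~q1  //  ~q5, ~~q1.
              branch 1.2.2.1 (add q5, ~q1):
                (q3 | ~q3): β-rule — branch into q3  //  ~q3.
                  branch 1.2.2.1.1 (add q3):
                    ○ open, literals {q1=false, q2=true, q3=true, q5=true}.
                  branch 1.2.2.1.2 (add ~q3):
                    ○ open, literals {q1=false, q2=true, q3=false, q5=true}.
              branch 1.2.2.2 (add ~q5, ~~q1):
                (q3 | ~q3): β-rule — branch into q3  //  ~q3.
                  branch 1.2.2.2.1 (add q3):
                    ○ open, literals {q1=true, q2=true, q3=true, q5=false}.
                  branch 1.2.2.2.2 (add ~q3):
                    ○ open, literals {q1=true, q2=true, q3=false, q5=false}.
  branch 2 (add ~((q3 -> (q3 | ~q3)) & q2), ~(((q4 -> q3) -> (q2 -> ~q3)) -> (q5 <-> ~q1))):
    ~(((q4 -> q3) -> (q2 -> ~q3)) -> (q5 <-> ~q1)): α-rule — add ((q4 -> q3) -> (q2 -> ~q3)), ~(q5 <-> ~q1).
    ~((q3 -> (q3 | ~q3)) & q2): β-rule — branch into ~(q3 -> (q3 | ~q3))  //  ~q2.
      branch 2.1 (add ~(q3 -> (q3 | ~q3))):
        ~(q3 -> (q3 | ~q3)): α-rule — add q3, ~(q3 | ~q3).
        ~(q3 | ~q3): α-rule — add ~q3, ~~q3.
        × closes — contains both q3 and ~q3.
      branch 2.2 (add ~q2):
        ((q4 -> q3) -> (q2 -> ~q3)): β-rule — branch into ~(q4 -> q3)  //  (q2 -> ~q3).
          branch 2.2.1 (add ~(q4 -> q3)):
            ~(q4 -> q3): α-rule — add q4, ~q3.
            ~(q5 <-> ~q1): β-rule — branch into q5, ~~q1  //  ~q5, ~q1.
              branch 2.2.1.1 (add q5, ~~q1):
                ○ open, literals {q1=true, q2=false, q3=false, q4=true, q5=true}.
              branch 2.2.1.2 (add ~q5, ~q1):
                ○ open, literals {q1=false, q2=false, q3=false, q4=true, q5=false}.
          branch 2.2.2 (add (q2 -> ~q3)):
            ~(q5 <-> ~q1): β-rule — branch into q5, ~~q1  //  ~q5, ~q1.
              branch 2.2.2.1 (add q5, ~~q1):
                (q2 -> ~q3): β-rule — branch into ~q2  //  ~q3.
                  branch 2.2.2.1.1 (add ~q2):
                    ○ open, literals {q1=true, q2=false, q5=true}.
                  branch 2.2.2.1.2 (add ~q3):
                    ○ open, literals {q1=true, q2=false, q3=false, q5=true}.
              branch 2.2.2.2 (add ~q5, ~q1):
                (q2 -> ~q3): β-rule — branch into ~q2  //  ~q3.
                  branch 2.2.2.2.1 (add ~q2):
                    ○ open, literals {q1=false, q2=false, q5=false}.
                  branch 2.2.2.2.2 (add ~q3):
                    ○ open, literals {q1=false, q2=false, q3=false, q5=false}.
4 branches closed, 14 open.
Each open branch fixes some atoms; the unmentioned ones are free. Counting distinct full assignments: branch {q2=true, q3=true, q4=false} (q1, q5) contributes 4 new; branch {q2=true, q3=true} (q1, q4, q5) contributes 4 new; branch {q1=false, q2=true, q3=false, q5=true} (q4) contributes 2 new; branch {q1=true, q2=true, q3=false, q5=false} (q4) contributes 2 new; branch {q1=false, q2=true, q3=true, q5=true} (q4) contributes 0 new; branch {q1=false, q2=true, q3=false, q5=true} (q4) contributes 0 new; branch {q1=true, q2=true, q3=true, q5=false} (q4) contributes 0 new; branch {q1=true, q2=true, q3=false, q5=false} (q4) contributes 0 new; branch {q1=true, q2=false, q3=false, q4=true, q5=true} (none free) contributes 1 new; branch {q1=false, q2=false, q3=false, q4=true, q5=false} (none free) contributes 1 new; branch {q1=true, q2=false, q5=true} (q3, q4) contributes 3 new; branch {q1=true, q2=false, q3=false, q5=true} (q4) contributes 0 new; branch {q1=false, q2=false, q5=false} (q3, q4) contributes 3 new; branch {q1=false, q2=false, q3=false, q5=false} (q4) contributes 0 new. Total: 20.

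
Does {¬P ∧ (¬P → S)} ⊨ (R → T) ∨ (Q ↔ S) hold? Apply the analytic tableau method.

No

Initial set: {T (¬P ∧ (¬P → S)); F ((R → T) ∨ (Q ↔ S))}.
T (¬P ∧ (¬P → S)): α-rule — add T ¬P, T (¬P → S).
F ((R → T) ∨ (Q ↔ S)): α-rule — add F (R → T), F (Q ↔ S).
F (R → T): α-rule — add T R, F T.
T (¬P → S): β-rule — branch into F ¬P  //  T S.
  branch 1 (add F ¬P):
    × closes — contains both P and ¬P.
  branch 2 (add T S):
    F (Q ↔ S): β-rule — branch into T Q, F S  //  F Q, T S.
      branch 2.1 (add T Q, F S):
        × closes — contains both S and ¬S.
      branch 2.2 (add F Q, T S):
        ○ open, literals {P=false, Q=false, R=true, S=true, T=false}.
2 branches closed, 1 open.
An open branch gives a countermodel: P=false, Q=false, R=true, S=true, T=false (unmentioned atoms arbitrary); the premises hold there but the conclusion fails.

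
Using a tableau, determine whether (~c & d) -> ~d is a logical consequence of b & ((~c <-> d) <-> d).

No

Initial set: {(b & ((~c <-> d) <-> d)); ~((~c & d) -> ~d)}.
(b & ((~c <-> d) <-> d)): α-rule — add b, ((~c <-> d) <-> d).
~((~c & d) -> ~d): α-rule — add (~c & d), ~~d.
(~c & d): α-rule — add ~c, d.
((~c <-> d) <-> d): β-rule — branch into (~c <-> d), d  //  ~(~c <-> d), ~d.
  branch 1 (add (~c <-> d), d):
    (~c <-> d): β-rule — branch into ~c, d  //  ~~c, ~d.
      branch 1.1 (add ~c, d):
        ○ open, literals {b=1, c=0, d=1}.
      branch 1.2 (add ~~c, ~d):
        × closes — contains both c and ~c.
  branch 2 (add ~(~c <-> d), ~d):
    × closes — contains both d and ~d.
2 branches closed, 1 open.
An open branch gives a countermodel: b=1, c=0, d=1 (unmentioned atoms arbitrary); the premises hold there but the conclusion fails.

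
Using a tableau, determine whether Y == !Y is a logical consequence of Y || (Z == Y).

No

Initial set: {(Y || (Z == Y)); !(Y == !Y)}.
(Y || (Z == Y)): β-rule — branch into Y  //  (Z == Y).
  branch 1 (add Y):
    !(Y == !Y): β-rule — branch into Y, !!Y  //  !Y, !Y.
      branch 1.1 (add Y, !!Y):
        ○ open, literals {Y=1}.
      branch 1.2 (add !Y, !Y):
        × closes — contains both Y and !Y.
  branch 2 (add (Z == Y)):
    !(Y == !Y): β-rule — branch into Y, !!Y  //  !Y, !Y.
      branch 2.1 (add Y, !!Y):
        (Z == Y): β-rule — branch into Z, Y  //  !Z, !Y.
          branch 2.1.1 (add Z, Y):
            ○ open, literals {Y=1, Z=1}.
          branch 2.1.2 (add !Z, !Y):
            × closes — contains both Y and !Y.
      branch 2.2 (add !Y, !Y):
        (Z == Y): β-rule — branch into Z, Y  //  !Z, !Y.
          branch 2.2.1 (add Z, Y):
            × closes — contains both Y and !Y.
          branch 2.2.2 (add !Z, !Y):
            ○ open, literals {Y=0, Z=0}.
3 branches closed, 3 open.
An open branch gives a countermodel: Y=1 (unmentioned atoms arbitrary); the premises hold there but the conclusion fails.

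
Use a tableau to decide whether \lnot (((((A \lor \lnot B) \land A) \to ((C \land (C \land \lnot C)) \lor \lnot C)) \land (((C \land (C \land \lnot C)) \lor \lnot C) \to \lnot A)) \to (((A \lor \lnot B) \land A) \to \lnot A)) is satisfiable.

Unsatisfiable

Initial set: {\lnot (((((A \lor \lnot B) \land A) \to ((C \land (C \land \lnot C)) \lor \lnot C)) \land (((C \land (C \land \lnot C)) \lor \lnot C) \to \lnot A)) \to (((A \lor \lnot B) \land A) \to \lnot A))}.
\lnot (((((A \lor \lnot B) \land A) \to ((C \land (C \land \lnot C)) \lor \lnot C)) \land (((C \land (C \land \lnot C)) \lor \lnot C) \to \lnot A)) \to (((A \lor \lnot B) \land A) \to \lnot A)): α-rule — add ((((A \lor \lnot B) \land A) \to ((C \land (C \land \lnot C)) \lor \lnot C)) \land (((C \land (C \land \lnot C)) \lor \lnot C) \to \lnot A)), \lnot (((A \lor \lnot B) \land A) \to \lnot A).
((((A \lor \lnot B) \land A) \to ((C \land (C \land \lnot C)) \lor \lnot C)) \land (((C \land (C \land \lnot C)) \lor \lnot C) \to \lnot A)): α-rule — add (((A \lor \lnot B) \land A) \to ((C \land (C \land \lnot C)) \lor \lnot C)), (((C \land (C \land \lnot C)) \lor \lnot C) \to \lnot A).
\lnot (((A \lor \lnot B) \land A) \to \lnot A): α-rule — add ((A \lor \lnot B) \land A), \lnot \lnot A.
((A \lor \lnot B) \land A): α-rule — add (A \lor \lnot B), A.
(((A \lor \lnot B) \land A) \to ((C \land (C \land \lnot C)) \lor \lnot C)): β-rule — branch into \lnot ((A \lor \lnot B) \land A)  //  ((C \land (C \land \lnot C)) \lor \lnot C).
  branch 1 (add \lnot ((A \lor \lnot B) \land A)):
    (((C \land (C \land \lnot C)) \lor \lnot C) \to \lnot A): β-rule — branch into \lnot ((C \land (C \land \lnot C)) \lor \lnot C)  //  \lnot A.
      branch 1.1 (add \lnot ((C \land (C \land \lnot C)) \lor \lnot C)):
        \lnot ((C \land (C \land \lnot C)) \lor \lnot C): α-rule — add \lnot (C \land (C \land \lnot C)), \lnot \lnot C.
        (A \lor \lnot B): β-rule — branch into A  //  \lnot B.
          branch 1.1.1 (add A):
            \lnot ((A \lor \lnot B) \land A): β-rule — branch into \lnot (A \lor \lnot B)  //  \lnot A.
              branch 1.1.1.1 (add \lnot (A \lor \lnot B)):
                \lnot (A \lor \lnot B): α-rule — add \lnot A, \lnot \lnot B.
                × closes — contains both A and \lnot A.
              branch 1.1.1.2 (add \lnot A):
                × closes — contains both A and \lnot A.
          branch 1.1.2 (add \lnot B):
            \lnot ((A \lor \lnot B) \land A): β-rule — branch into \lnot (A \lor \lnot B)  //  \lnot A.
              branch 1.1.2.1 (add \lnot (A \lor \lnot B)):
                \lnot (A \lor \lnot B): α-rule — add \lnot A, \lnot \lnot B.
                × closes — contains both A and \lnot A.
              branch 1.1.2.2 (add \lnot A):
                × closes — contains both A and \lnot A.
      branch 1.2 (add \lnot A):
        × closes — contains both A and \lnot A.
  branch 2 (add ((C \land (C \land \lnot C)) \lor \lnot C)):
    (((C \land (C \land \lnot C)) \lor \lnot C) \to \lnot A): β-rule — branch into \lnot ((C \land (C \land \lnot C)) \lor \lnot C)  //  \lnot A.
      branch 2.1 (add \lnot ((C \land (C \land \lnot C)) \lor \lnot C)):
        \lnot ((C \land (C \land \lnot C)) \lor \lnot C): α-rule — add \lnot (C \land (C \land \lnot C)), \lnot \lnot C.
        (A \lor \lnot B): β-rule — branch into A  //  \lnot B.
          branch 2.1.1 (add A):
            ((C \land (C \land \lnot C)) \lor \lnot C): β-rule — branch into (C \land (C \land \lnot C))  //  \lnot C.
              branch 2.1.1.1 (add (C \land (C \land \lnot C))):
                (C \land (C \land \lnot C)): α-rule — add C, (C \land \lnot C).
                (C \land \lnot C): α-rule — add C, \lnot C.
                × closes — contains both C and \lnot C.
              branch 2.1.1.2 (add \lnot C):
                × closes — contains both C and \lnot C.
          branch 2.1.2 (add \lnot B):
            ((C \land (C \land \lnot C)) \lor \lnot C): β-rule — branch into (C \land (C \land \lnot C))  //  \lnot C.
              branch 2.1.2.1 (add (C \land (C \land \lnot C))):
                (C \land (C \land \lnot C)): α-rule — add C, (C \land \lnot C).
                (C \land \lnot C): α-rule — add C, \lnot C.
                × closes — contains both C and \lnot C.
              branch 2.1.2.2 (add \lnot C):
                × closes — contains both C and \lnot C.
      branch 2.2 (add \lnot A):
        × closes — contains both A and \lnot A.
All 10 branches close.
Every branch closed; the formula is unsatisfiable.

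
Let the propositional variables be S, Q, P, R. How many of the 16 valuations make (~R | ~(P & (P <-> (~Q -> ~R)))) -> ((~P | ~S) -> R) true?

Initial set: {T ((~R | ~(P & (P <-> (~Q -> ~R)))) -> ((~P | ~S) -> R))}.
T ((~R | ~(P & (P <-> (~Q -> ~R)))) -> ((~P | ~S) -> R)): β-rule — branch into F (~R | ~(P & (P <-> (~Q -> ~R))))  //  T ((~P | ~S) -> R).
  branch 1 (add F (~R | ~(P & (P <-> (~Q -> ~R))))):
    F (~R | ~(P & (P <-> (~Q -> ~R)))): α-rule — add F ~R, F ~(P & (P <-> (~Q -> ~R))).
    F ~(P & (P <-> (~Q -> ~R))): α-rule — add T P, T (P <-> (~Q -> ~R)).
    T (P <-> (~Q -> ~R)): β-rule — branch into T P, T (~Q -> ~R)  //  F P, F (~Q -> ~R).
      branch 1.1 (add T P, T (~Q -> ~R)):
        T (~Q -> ~R): β-rule — branch into F ~Q  //  T ~R.
          branch 1.1.1 (add F ~Q):
            ○ open, literals {P=true, Q=true, R=true}.
          branch 1.1.2 (add T ~R):
            × closes — contains both R and ~R.
      branch 1.2 (add F P, F (~Q -> ~R)):
        × closes — contains both P and ~P.
  branch 2 (add T ((~P | ~S) -> R)):
    T ((~P | ~S) -> R): β-rule — branch into F (~P | ~S)  //  T R.
      branch 2.1 (add F (~P | ~S)):
        F (~P | ~S): α-rule — add F ~P, F ~S.
        ○ open, literals {P=true, S=true}.
      branch 2.2 (add T R):
        ○ open, literals {R=true}.
2 branches closed, 3 open.
Each open branch fixes some atoms; the unmentioned ones are free. Counting distinct full assignments: branch {P=true, Q=true, R=true} (S) contributes 2 new; branch {P=true, S=true} (Q, R) contributes 3 new; branch {R=true} (S, Q, P) contributes 5 new. Total: 10.

10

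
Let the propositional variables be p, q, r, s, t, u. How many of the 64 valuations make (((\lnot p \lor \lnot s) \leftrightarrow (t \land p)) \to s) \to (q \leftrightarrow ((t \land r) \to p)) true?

Initial set: {((((\lnot p \lor \lnot s) \leftrightarrow (t \land p)) \to s) \to (q \leftrightarrow ((t \land r) \to p)))}.
((((\lnot p \lor \lnot s) \leftrightarrow (t \land p)) \to s) \to (q \leftrightarrow ((t \land r) \to p))): β-rule — branch into \lnot (((\lnot p \lor \lnot s) \leftrightarrow (t \land p)) \to s)  //  (q \leftrightarrow ((t \land r) \to p)).
  branch 1 (add \lnot (((\lnot p \lor \lnot s) \leftrightarrow (t \land p)) \to s)):
    \lnot (((\lnot p \lor \lnot s) \leftrightarrow (t \land p)) \to s): α-rule — add ((\lnot p \lor \lnot s) \leftrightarrow (t \land p)), \lnot s.
    ((\lnot p \lor \lnot s) \leftrightarrow (t \land p)): β-rule — branch into (\lnot p \lor \lnot s), (t \land p)  //  \lnot (\lnot p \lor \lnot s), \lnot (t \land p).
      branch 1.1 (add (\lnot p \lor \lnot s), (t \land p)):
        (t \land p): α-rule — add t, p.
        (\lnot p \lor \lnot s): β-rule — branch into \lnot p  //  \lnot s.
          branch 1.1.1 (add \lnot p):
            × closes — contains both p and \lnot p.
          branch 1.1.2 (add \lnot s):
            ○ open, literals {p=true, s=false, t=true}.
      branch 1.2 (add \lnot (\lnot p \lor \lnot s), \lnot (t \land p)):
        \lnot (\lnot p \lor \lnot s): α-rule — add \lnot \lnot p, \lnot \lnot s.
        × closes — contains both s and \lnot s.
  branch 2 (add (q \leftrightarrow ((t \land r) \to p))):
    (q \leftrightarrow ((t \land r) \to p)): β-rule — branch into q, ((t \land r) \to p)  //  \lnot q, \lnot ((t \land r) \to p).
      branch 2.1 (add q, ((t \land r) \to p)):
        ((t \land r) \to p): β-rule — branch into \lnot (t \land r)  //  p.
          branch 2.1.1 (add \lnot (t \land r)):
            \lnot (t \land r): β-rule — branch into \lnot t  //  \lnot r.
              branch 2.1.1.1 (add \lnot t):
                ○ open, literals {q=true, t=false}.
              branch 2.1.1.2 (add \lnot r):
                ○ open, literals {q=true, r=false}.
          branch 2.1.2 (add p):
            ○ open, literals {p=true, q=true}.
      branch 2.2 (add \lnot q, \lnot ((t \land r) \to p)):
        \lnot ((t \land r) \to p): α-rule — add (t \land r), \lnot p.
        (t \land r): α-rule — add t, r.
        ○ open, literals {p=false, q=false, r=true, t=true}.
2 branches closed, 5 open.
Each open branch fixes some atoms; the unmentioned ones are free. Counting distinct full assignments: branch {p=true, s=false, t=true} (q, r, u) contributes 8 new; branch {q=true, t=false} (p, r, s, u) contributes 16 new; branch {q=true, r=false} (p, s, t, u) contributes 6 new; branch {p=true, q=true} (r, s, t, u) contributes 2 new; branch {p=false, q=false, r=true, t=true} (s, u) contributes 4 new. Total: 36.

36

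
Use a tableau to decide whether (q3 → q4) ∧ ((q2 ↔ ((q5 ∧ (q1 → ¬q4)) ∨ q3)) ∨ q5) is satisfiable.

Initial set: {((q3 → q4) ∧ ((q2 ↔ ((q5 ∧ (q1 → ¬q4)) ∨ q3)) ∨ q5))}.
((q3 → q4) ∧ ((q2 ↔ ((q5 ∧ (q1 → ¬q4)) ∨ q3)) ∨ q5)): α-rule — add (q3 → q4), ((q2 ↔ ((q5 ∧ (q1 → ¬q4)) ∨ q3)) ∨ q5).
(q3 → q4): β-rule — branch into ¬q3  //  q4.
  branch 1 (add ¬q3):
    ((q2 ↔ ((q5 ∧ (q1 → ¬q4)) ∨ q3)) ∨ q5): β-rule — branch into (q2 ↔ ((q5 ∧ (q1 → ¬q4)) ∨ q3))  //  q5.
      branch 1.1 (add (q2 ↔ ((q5 ∧ (q1 → ¬q4)) ∨ q3))):
        (q2 ↔ ((q5 ∧ (q1 → ¬q4)) ∨ q3)): β-rule — branch into q2, ((q5 ∧ (q1 → ¬q4)) ∨ q3)  //  ¬q2, ¬((q5 ∧ (q1 → ¬q4)) ∨ q3).
          branch 1.1.1 (add q2, ((q5 ∧ (q1 → ¬q4)) ∨ q3)):
            ((q5 ∧ (q1 → ¬q4)) ∨ q3): β-rule — branch into (q5 ∧ (q1 → ¬q4))  //  q3.
              branch 1.1.1.1 (add (q5 ∧ (q1 → ¬q4))):
                (q5 ∧ (q1 → ¬q4)): α-rule — add q5, (q1 → ¬q4).
                (q1 → ¬q4): β-rule — branch into ¬q1  //  ¬q4.
                  branch 1.1.1.1.1 (add ¬q1):
                    ○ open, literals {q1=false, q2=true, q3=false, q5=true}.
                  branch 1.1.1.1.2 (add ¬q4):
                    ○ open, literals {q2=true, q3=false, q4=false, q5=true}.
              branch 1.1.1.2 (add q3):
                × closes — contains both q3 and ¬q3.
          branch 1.1.2 (add ¬q2, ¬((q5 ∧ (q1 → ¬q4)) ∨ q3)):
            ¬((q5 ∧ (q1 → ¬q4)) ∨ q3): α-rule — add ¬(q5 ∧ (q1 → ¬q4)), ¬q3.
            ¬(q5 ∧ (q1 → ¬q4)): β-rule — branch into ¬q5  //  ¬(q1 → ¬q4).
              branch 1.1.2.1 (add ¬q5):
                ○ open, literals {q2=false, q3=false, q5=false}.
              branch 1.1.2.2 (add ¬(q1 → ¬q4)):
                ¬(q1 → ¬q4): α-rule — add q1, ¬¬q4.
                ○ open, literals {q1=true, q2=false, q3=false, q4=true}.
      branch 1.2 (add q5):
        ○ open, literals {q3=false, q5=true}.
  branch 2 (add q4):
    ((q2 ↔ ((q5 ∧ (q1 → ¬q4)) ∨ q3)) ∨ q5): β-rule — branch into (q2 ↔ ((q5 ∧ (q1 → ¬q4)) ∨ q3))  //  q5.
      branch 2.1 (add (q2 ↔ ((q5 ∧ (q1 → ¬q4)) ∨ q3))):
        (q2 ↔ ((q5 ∧ (q1 → ¬q4)) ∨ q3)): β-rule — branch into q2, ((q5 ∧ (q1 → ¬q4)) ∨ q3)  //  ¬q2, ¬((q5 ∧ (q1 → ¬q4)) ∨ q3).
          branch 2.1.1 (add q2, ((q5 ∧ (q1 → ¬q4)) ∨ q3)):
            ((q5 ∧ (q1 → ¬q4)) ∨ q3): β-rule — branch into (q5 ∧ (q1 → ¬q4))  //  q3.
              branch 2.1.1.1 (add (q5 ∧ (q1 → ¬q4))):
                (q5 ∧ (q1 → ¬q4)): α-rule — add q5, (q1 → ¬q4).
                (q1 → ¬q4): β-rule — branch into ¬q1  //  ¬q4.
                  branch 2.1.1.1.1 (add ¬q1):
                    ○ open, literals {q1=false, q2=true, q4=true, q5=true}.
                  branch 2.1.1.1.2 (add ¬q4):
                    × closes — contains both q4 and ¬q4.
              branch 2.1.1.2 (add q3):
                ○ open, literals {q2=true, q3=true, q4=true}.
          branch 2.1.2 (add ¬q2, ¬((q5 ∧ (q1 → ¬q4)) ∨ q3)):
            ¬((q5 ∧ (q1 → ¬q4)) ∨ q3): α-rule — add ¬(q5 ∧ (q1 → ¬q4)), ¬q3.
            ¬(q5 ∧ (q1 → ¬q4)): β-rule — branch into ¬q5  //  ¬(q1 → ¬q4).
              branch 2.1.2.1 (add ¬q5):
                ○ open, literals {q2=false, q3=false, q4=true, q5=false}.
              branch 2.1.2.2 (add ¬(q1 → ¬q4)):
                ¬(q1 → ¬q4): α-rule — add q1, ¬¬q4.
                ○ open, literals {q1=true, q2=false, q3=false, q4=true}.
      branch 2.2 (add q5):
        ○ open, literals {q4=true, q5=true}.
2 branches closed, 10 open.
An open branch gives a satisfying assignment: q1=false, q2=true, q3=false, q5=true.

Satisfiable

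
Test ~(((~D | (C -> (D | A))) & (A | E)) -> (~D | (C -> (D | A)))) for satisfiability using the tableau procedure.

Initial set: {~(((~D | (C -> (D | A))) & (A | E)) -> (~D | (C -> (D | A))))}.
~(((~D | (C -> (D | A))) & (A | E)) -> (~D | (C -> (D | A)))): α-rule — add ((~D | (C -> (D | A))) & (A | E)), ~(~D | (C -> (D | A))).
((~D | (C -> (D | A))) & (A | E)): α-rule — add (~D | (C -> (D | A))), (A | E).
~(~D | (C -> (D | A))): α-rule — add ~~D, ~(C -> (D | A)).
~(C -> (D | A)): α-rule — add C, ~(D | A).
~(D | A): α-rule — add ~D, ~A.
× closes — contains both D and ~D.
All 1 branch closes.
Every branch closed; the formula is unsatisfiable.

Unsatisfiable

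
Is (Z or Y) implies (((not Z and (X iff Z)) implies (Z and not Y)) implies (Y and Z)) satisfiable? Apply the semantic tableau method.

Satisfiable

Initial set: {((Z or Y) implies (((not Z and (X iff Z)) implies (Z and not Y)) implies (Y and Z)))}.
((Z or Y) implies (((not Z and (X iff Z)) implies (Z and not Y)) implies (Y and Z))): β-rule — branch into not (Z or Y)  //  (((not Z and (X iff Z)) implies (Z and not Y)) implies (Y and Z)).
  branch 1 (add not (Z or Y)):
    not (Z or Y): α-rule — add not Z, not Y.
    ○ open, literals {Y=false, Z=false}.
  branch 2 (add (((not Z and (X iff Z)) implies (Z and not Y)) implies (Y and Z))):
    (((not Z and (X iff Z)) implies (Z and not Y)) implies (Y and Z)): β-rule — branch into not ((not Z and (X iff Z)) implies (Z and not Y))  //  (Y and Z).
      branch 2.1 (add not ((not Z and (X iff Z)) implies (Z and not Y))):
        not ((not Z and (X iff Z)) implies (Z and not Y)): α-rule — add (not Z and (X iff Z)), not (Z and not Y).
        (not Z and (X iff Z)): α-rule — add not Z, (X iff Z).
        not (Z and not Y): β-rule — branch into not Z  //  not not Y.
          branch 2.1.1 (add not Z):
            (X iff Z): β-rule — branch into X, Z  //  not X, not Z.
              branch 2.1.1.1 (add X, Z):
                × closes — contains both Z and not Z.
              branch 2.1.1.2 (add not X, not Z):
                ○ open, literals {X=false, Z=false}.
          branch 2.1.2 (add not not Y):
            (X iff Z): β-rule — branch into X, Z  //  not X, not Z.
              branch 2.1.2.1 (add X, Z):
                × closes — contains both Z and not Z.
              branch 2.1.2.2 (add not X, not Z):
                ○ open, literals {X=false, Y=true, Z=false}.
      branch 2.2 (add (Y and Z)):
        (Y and Z): α-rule — add Y, Z.
        ○ open, literals {Y=true, Z=true}.
2 branches closed, 4 open.
An open branch gives a satisfying assignment: Y=false, Z=false.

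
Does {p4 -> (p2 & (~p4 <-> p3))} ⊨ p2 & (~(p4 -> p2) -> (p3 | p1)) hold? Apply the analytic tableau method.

No

Initial set: {T (p4 -> (p2 & (~p4 <-> p3))); F (p2 & (~(p4 -> p2) -> (p3 | p1)))}.
T (p4 -> (p2 & (~p4 <-> p3))): β-rule — branch into F p4  //  T (p2 & (~p4 <-> p3)).
  branch 1 (add F p4):
    F (p2 & (~(p4 -> p2) -> (p3 | p1))): β-rule — branch into F p2  //  F (~(p4 -> p2) -> (p3 | p1)).
      branch 1.1 (add F p2):
        ○ open, literals {p2=false, p4=false}.
      branch 1.2 (add F (~(p4 -> p2) -> (p3 | p1))):
        F (~(p4 -> p2) -> (p3 | p1)): α-rule — add T ~(p4 -> p2), F (p3 | p1).
        T ~(p4 -> p2): α-rule — add T p4, F p2.
        × closes — contains both p4 and ~p4.
  branch 2 (add T (p2 & (~p4 <-> p3))):
    T (p2 & (~p4 <-> p3)): α-rule — add T p2, T (~p4 <-> p3).
    F (p2 & (~(p4 -> p2) -> (p3 | p1))): β-rule — branch into F p2  //  F (~(p4 -> p2) -> (p3 | p1)).
      branch 2.1 (add F p2):
        × closes — contains both p2 and ~p2.
      branch 2.2 (add F (~(p4 -> p2) -> (p3 | p1))):
        F (~(p4 -> p2) -> (p3 | p1)): α-rule — add T ~(p4 -> p2), F (p3 | p1).
        T ~(p4 -> p2): α-rule — add T p4, F p2.
        × closes — contains both p2 and ~p2.
3 branches closed, 1 open.
An open branch gives a countermodel: p2=false, p4=false (unmentioned atoms arbitrary); the premises hold there but the conclusion fails.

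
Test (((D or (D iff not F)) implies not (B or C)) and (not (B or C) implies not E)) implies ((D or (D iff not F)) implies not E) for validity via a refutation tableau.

Valid

Assume the negation and expand:
Initial set: {not ((((D or (D iff not F)) implies not (B or C)) and (not (B or C) implies not E)) implies ((D or (D iff not F)) implies not E))}.
not ((((D or (D iff not F)) implies not (B or C)) and (not (B or C) implies not E)) implies ((D or (D iff not F)) implies not E)): α-rule — add (((D or (D iff not F)) implies not (B or C)) and (not (B or C) implies not E)), not ((D or (D iff not F)) implies not E).
(((D or (D iff not F)) implies not (B or C)) and (not (B or C) implies not E)): α-rule — add ((D or (D iff not F)) implies not (B or C)), (not (B or C) implies not E).
not ((D or (D iff not F)) implies not E): α-rule — add (D or (D iff not F)), not not E.
((D or (D iff not F)) implies not (B or C)): β-rule — branch into not (D or (D iff not F))  //  not (B or C).
  branch 1 (add not (D or (D iff not F))):
    not (D or (D iff not F)): α-rule — add not D, not (D iff not F).
    (not (B or C) implies not E): β-rule — branch into not not (B or C)  //  not E.
      branch 1.1 (add not not (B or C)):
        (D or (D iff not F)): β-rule — branch into D  //  (D iff not F).
          branch 1.1.1 (add D):
            × closes — contains both D and not D.
          branch 1.1.2 (add (D iff not F)):
            not (D iff not F): β-rule — branch into D, not not F  //  not D, not F.
              branch 1.1.2.1 (add D, not not F):
                × closes — contains both D and not D.
              branch 1.1.2.2 (add not D, not F):
                not not (B or C): β-rule — branch into B  //  C.
                  branch 1.1.2.2.1 (add B):
                    (D iff not F): β-rule — branch into D, not F  //  not D, not not F.
                      branch 1.1.2.2.1.1 (add D, not F):
                        × closes — contains both D and not D.
                      branch 1.1.2.2.1.2 (add not D, not not F):
                        × closes — contains both F and not F.
                  branch 1.1.2.2.2 (add C):
                    (D iff not F): β-rule — branch into D, not F  //  not D, not not F.
                      branch 1.1.2.2.2.1 (add D, not F):
                        × closes — contains both D and not D.
                      branch 1.1.2.2.2.2 (add not D, not not F):
                        × closes — contains both F and not F.
      branch 1.2 (add not E):
        × closes — contains both E and not E.
  branch 2 (add not (B or C)):
    not (B or C): α-rule — add not B, not C.
    (not (B or C) implies not E): β-rule — branch into not not (B or C)  //  not E.
      branch 2.1 (add not not (B or C)):
        (D or (D iff not F)): β-rule — branch into D  //  (D iff not F).
          branch 2.1.1 (add D):
            not not (B or C): β-rule — branch into B  //  C.
              branch 2.1.1.1 (add B):
                × closes — contains both B and not B.
              branch 2.1.1.2 (add C):
                × closes — contains both C and not C.
          branch 2.1.2 (add (D iff not F)):
            not not (B or C): β-rule — branch into B  //  C.
              branch 2.1.2.1 (add B):
                × closes — contains both B and not B.
              branch 2.1.2.2 (add C):
                × closes — contains both C and not C.
      branch 2.2 (add not E):
        × closes — contains both E and not E.
All 12 branches close.
Every branch closed, so the negation is unsatisfiable and the formula is valid.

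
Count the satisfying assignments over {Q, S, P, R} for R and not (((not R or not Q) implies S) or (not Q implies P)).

Initial set: {(R and not (((not R or not Q) implies S) or (not Q implies P)))}.
(R and not (((not R or not Q) implies S) or (not Q implies P))): α-rule — add R, not (((not R or not Q) implies S) or (not Q implies P)).
not (((not R or not Q) implies S) or (not Q implies P)): α-rule — add not ((not R or not Q) implies S), not (not Q implies P).
not ((not R or not Q) implies S): α-rule — add (not R or not Q), not S.
not (not Q implies P): α-rule — add not Q, not P.
(not R or not Q): β-rule — branch into not R  //  not Q.
  branch 1 (add not R):
    × closes — contains both R and not R.
  branch 2 (add not Q):
    ○ open, literals {P=false, Q=false, R=true, S=false}.
1 branch closed, 1 open.
Each open branch fixes some atoms; the unmentioned ones are free. Counting distinct full assignments: branch {P=false, Q=false, R=true, S=false} (none free) contributes 1 new. Total: 1.

1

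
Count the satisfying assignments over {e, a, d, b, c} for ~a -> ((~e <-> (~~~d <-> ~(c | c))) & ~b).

Initial set: {(~a -> ((~e <-> (~~~d <-> ~(c | c))) & ~b))}.
(~a -> ((~e <-> (~~~d <-> ~(c | c))) & ~b)): β-rule — branch into ~~a  //  ((~e <-> (~~~d <-> ~(c | c))) & ~b).
  branch 1 (add ~~a):
    ○ open, literals {a=true}.
  branch 2 (add ((~e <-> (~~~d <-> ~(c | c))) & ~b)):
    ((~e <-> (~~~d <-> ~(c | c))) & ~b): α-rule — add (~e <-> (~~~d <-> ~(c | c))), ~b.
    (~e <-> (~~~d <-> ~(c | c))): β-rule — branch into ~e, (~~~d <-> ~(c | c))  //  ~~e, ~(~~~d <-> ~(c | c)).
      branch 2.1 (add ~e, (~~~d <-> ~(c | c))):
        (~~~d <-> ~(c | c)): β-rule — branch into ~~~d, ~(c | c)  //  ~~~~d, ~~(c | c).
          branch 2.1.1 (add ~~~d, ~(c | c)):
            ~~~d: drop double negation, giving ~d.
            ~(c | c): α-rule — add ~c, ~c.
            ○ open, literals {b=false, c=false, d=false, e=false}.
          branch 2.1.2 (add ~~~~d, ~~(c | c)):
            ~~~~d: drop double negation, giving ~~d.
            ~~(c | c): β-rule — branch into c  //  c.
              branch 2.1.2.1 (add c):
                ○ open, literals {b=false, c=true, d=true, e=false}.
              branch 2.1.2.2 (add c):
                ○ open, literals {b=false, c=true, d=true, e=false}.
      branch 2.2 (add ~~e, ~(~~~d <-> ~(c | c))):
        ~(~~~d <-> ~(c | c)): β-rule — branch into ~~~d, ~~(c | c)  //  ~~~~d, ~(c | c).
          branch 2.2.1 (add ~~~d, ~~(c | c)):
            ~~~d: drop double negation, giving ~d.
            ~~(c | c): β-rule — branch into c  //  c.
              branch 2.2.1.1 (add c):
                ○ open, literals {b=false, c=true, d=false, e=true}.
              branch 2.2.1.2 (add c):
                ○ open, literals {b=false, c=true, d=false, e=true}.
          branch 2.2.2 (add ~~~~d, ~(c | c)):
            ~~~~d: drop double negation, giving ~~d.
            ~(c | c): α-rule — add ~c, ~c.
            ○ open, literals {b=false, c=false, d=true, e=true}.
0 branches closed, 7 open.
Each open branch fixes some atoms; the unmentioned ones are free. Counting distinct full assignments: branch {a=true} (e, d, b, c) contributes 16 new; branch {b=false, c=false, d=false, e=false} (a) contributes 1 new; branch {b=false, c=true, d=true, e=false} (a) contributes 1 new; branch {b=false, c=true, d=true, e=false} (a) contributes 0 new; branch {b=false, c=true, d=false, e=true} (a) contributes 1 new; branch {b=false, c=true, d=false, e=true} (a) contributes 0 new; branch {b=false, c=false, d=true, e=true} (a) contributes 1 new. Total: 20.

20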